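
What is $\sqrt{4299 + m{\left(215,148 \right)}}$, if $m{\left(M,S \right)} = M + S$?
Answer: $3 \sqrt{518} \approx 68.279$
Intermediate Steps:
$\sqrt{4299 + m{\left(215,148 \right)}} = \sqrt{4299 + \left(215 + 148\right)} = \sqrt{4299 + 363} = \sqrt{4662} = 3 \sqrt{518}$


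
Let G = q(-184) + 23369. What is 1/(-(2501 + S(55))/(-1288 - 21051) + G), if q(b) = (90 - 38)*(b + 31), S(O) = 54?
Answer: 22339/344313562 ≈ 6.4880e-5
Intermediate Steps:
q(b) = 1612 + 52*b (q(b) = 52*(31 + b) = 1612 + 52*b)
G = 15413 (G = (1612 + 52*(-184)) + 23369 = (1612 - 9568) + 23369 = -7956 + 23369 = 15413)
1/(-(2501 + S(55))/(-1288 - 21051) + G) = 1/(-(2501 + 54)/(-1288 - 21051) + 15413) = 1/(-2555/(-22339) + 15413) = 1/(-2555*(-1)/22339 + 15413) = 1/(-1*(-2555/22339) + 15413) = 1/(2555/22339 + 15413) = 1/(344313562/22339) = 22339/344313562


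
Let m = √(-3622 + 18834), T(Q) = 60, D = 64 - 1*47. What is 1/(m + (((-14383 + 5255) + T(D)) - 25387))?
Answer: -34455/1187131813 - 2*√3803/1187131813 ≈ -2.9128e-5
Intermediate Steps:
D = 17 (D = 64 - 47 = 17)
m = 2*√3803 (m = √15212 = 2*√3803 ≈ 123.34)
1/(m + (((-14383 + 5255) + T(D)) - 25387)) = 1/(2*√3803 + (((-14383 + 5255) + 60) - 25387)) = 1/(2*√3803 + ((-9128 + 60) - 25387)) = 1/(2*√3803 + (-9068 - 25387)) = 1/(2*√3803 - 34455) = 1/(-34455 + 2*√3803)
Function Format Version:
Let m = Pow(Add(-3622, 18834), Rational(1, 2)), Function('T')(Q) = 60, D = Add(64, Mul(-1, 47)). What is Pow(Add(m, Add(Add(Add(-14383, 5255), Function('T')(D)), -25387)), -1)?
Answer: Add(Rational(-34455, 1187131813), Mul(Rational(-2, 1187131813), Pow(3803, Rational(1, 2)))) ≈ -2.9128e-5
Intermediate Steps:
D = 17 (D = Add(64, -47) = 17)
m = Mul(2, Pow(3803, Rational(1, 2))) (m = Pow(15212, Rational(1, 2)) = Mul(2, Pow(3803, Rational(1, 2))) ≈ 123.34)
Pow(Add(m, Add(Add(Add(-14383, 5255), Function('T')(D)), -25387)), -1) = Pow(Add(Mul(2, Pow(3803, Rational(1, 2))), Add(Add(Add(-14383, 5255), 60), -25387)), -1) = Pow(Add(Mul(2, Pow(3803, Rational(1, 2))), Add(Add(-9128, 60), -25387)), -1) = Pow(Add(Mul(2, Pow(3803, Rational(1, 2))), Add(-9068, -25387)), -1) = Pow(Add(Mul(2, Pow(3803, Rational(1, 2))), -34455), -1) = Pow(Add(-34455, Mul(2, Pow(3803, Rational(1, 2)))), -1)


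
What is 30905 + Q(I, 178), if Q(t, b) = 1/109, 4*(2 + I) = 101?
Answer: 3368646/109 ≈ 30905.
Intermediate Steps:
I = 93/4 (I = -2 + (¼)*101 = -2 + 101/4 = 93/4 ≈ 23.250)
Q(t, b) = 1/109
30905 + Q(I, 178) = 30905 + 1/109 = 3368646/109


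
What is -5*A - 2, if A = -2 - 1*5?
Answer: 33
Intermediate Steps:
A = -7 (A = -2 - 5 = -7)
-5*A - 2 = -5*(-7) - 2 = 35 - 2 = 33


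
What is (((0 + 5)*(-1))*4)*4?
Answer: -80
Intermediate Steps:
(((0 + 5)*(-1))*4)*4 = ((5*(-1))*4)*4 = -5*4*4 = -20*4 = -80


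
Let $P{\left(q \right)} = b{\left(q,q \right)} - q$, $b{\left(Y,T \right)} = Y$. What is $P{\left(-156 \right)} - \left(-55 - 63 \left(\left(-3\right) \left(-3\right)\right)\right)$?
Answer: $622$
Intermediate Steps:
$P{\left(q \right)} = 0$ ($P{\left(q \right)} = q - q = 0$)
$P{\left(-156 \right)} - \left(-55 - 63 \left(\left(-3\right) \left(-3\right)\right)\right) = 0 - \left(-55 - 63 \left(\left(-3\right) \left(-3\right)\right)\right) = 0 - \left(-55 - 567\right) = 0 - -622 = 0 + 622 = 622$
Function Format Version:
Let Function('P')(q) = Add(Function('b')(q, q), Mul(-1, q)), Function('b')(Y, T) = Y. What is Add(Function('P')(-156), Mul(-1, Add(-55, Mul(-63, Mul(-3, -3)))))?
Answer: 622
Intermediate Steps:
Function('P')(q) = 0 (Function('P')(q) = Add(q, Mul(-1, q)) = 0)
Add(Function('P')(-156), Mul(-1, Add(-55, Mul(-63, Mul(-3, -3))))) = Add(0, Mul(-1, Add(-55, Mul(-63, Mul(-3, -3))))) = Add(0, Mul(-1, Add(-55, Mul(-63, 9)))) = Add(0, Mul(-1, Add(-55, -567))) = Add(0, Mul(-1, -622)) = Add(0, 622) = 622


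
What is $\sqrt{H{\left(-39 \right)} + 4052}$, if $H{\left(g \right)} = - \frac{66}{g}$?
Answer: $\frac{\sqrt{685074}}{13} \approx 63.669$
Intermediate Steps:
$\sqrt{H{\left(-39 \right)} + 4052} = \sqrt{- \frac{66}{-39} + 4052} = \sqrt{\left(-66\right) \left(- \frac{1}{39}\right) + 4052} = \sqrt{\frac{22}{13} + 4052} = \sqrt{\frac{52698}{13}} = \frac{\sqrt{685074}}{13}$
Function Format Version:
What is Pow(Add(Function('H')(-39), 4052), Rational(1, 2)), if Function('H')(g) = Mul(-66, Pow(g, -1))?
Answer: Mul(Rational(1, 13), Pow(685074, Rational(1, 2))) ≈ 63.669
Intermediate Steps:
Pow(Add(Function('H')(-39), 4052), Rational(1, 2)) = Pow(Add(Mul(-66, Pow(-39, -1)), 4052), Rational(1, 2)) = Pow(Add(Mul(-66, Rational(-1, 39)), 4052), Rational(1, 2)) = Pow(Add(Rational(22, 13), 4052), Rational(1, 2)) = Pow(Rational(52698, 13), Rational(1, 2)) = Mul(Rational(1, 13), Pow(685074, Rational(1, 2)))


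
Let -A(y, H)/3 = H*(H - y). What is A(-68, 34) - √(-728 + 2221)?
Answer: -10404 - √1493 ≈ -10443.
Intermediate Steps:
A(y, H) = -3*H*(H - y)
A(-68, 34) - √(-728 + 2221) = 3*34*(-68 - 1*34) - √(-728 + 2221) = 3*34*(-68 - 34) - √1493 = 3*34*(-102) - √1493 = -10404 - √1493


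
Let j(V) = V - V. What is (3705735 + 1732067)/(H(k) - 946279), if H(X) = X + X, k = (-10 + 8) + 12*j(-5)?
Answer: -5437802/946283 ≈ -5.7465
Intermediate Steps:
j(V) = 0
k = -2 (k = (-10 + 8) + 12*0 = -2 + 0 = -2)
H(X) = 2*X
(3705735 + 1732067)/(H(k) - 946279) = (3705735 + 1732067)/(2*(-2) - 946279) = 5437802/(-4 - 946279) = 5437802/(-946283) = 5437802*(-1/946283) = -5437802/946283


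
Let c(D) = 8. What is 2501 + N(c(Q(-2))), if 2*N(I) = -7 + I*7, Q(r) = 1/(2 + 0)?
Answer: 5051/2 ≈ 2525.5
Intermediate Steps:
Q(r) = 1/2
N(I) = -7/2 + 7*I/2 (N(I) = (-7 + I*7)/2 = (-7 + 7*I)/2 = -7/2 + 7*I/2)
2501 + N(c(Q(-2))) = 2501 + (-7/2 + (7/2)*8) = 2501 + (-7/2 + 28) = 2501 + 49/2 = 5051/2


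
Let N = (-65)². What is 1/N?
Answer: 1/4225 ≈ 0.00023669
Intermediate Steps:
N = 4225
1/N = 1/4225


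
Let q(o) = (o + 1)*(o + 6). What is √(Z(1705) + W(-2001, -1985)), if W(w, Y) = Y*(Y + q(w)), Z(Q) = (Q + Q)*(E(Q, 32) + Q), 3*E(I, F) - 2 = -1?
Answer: 37*I*√52004055/3 ≈ 88940.0*I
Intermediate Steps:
E(I, F) = ⅓ (E(I, F) = ⅔ + (⅓)*(-1) = ⅔ - ⅓ = ⅓)
q(o) = (1 + o)*(6 + o)
Z(Q) = 2*Q*(⅓ + Q) (Z(Q) = (Q + Q)*(⅓ + Q) = (2*Q)*(⅓ + Q) = 2*Q*(⅓ + Q))
W(w, Y) = Y*(6 + Y + w² + 7*w) (W(w, Y) = Y*(Y + (6 + w² + 7*w)) = Y*(6 + Y + w² + 7*w))
√(Z(1705) + W(-2001, -1985)) = √((⅔)*1705*(1 + 3*1705) - 1985*(6 - 1985 + (-2001)² + 7*(-2001))) = √((⅔)*1705*(1 + 5115) - 1985*(6 - 1985 + 4004001 - 14007)) = √((⅔)*1705*5116 - 1985*3988015) = √(17445560/3 - 7916209775) = √(-23731183765/3) = 37*I*√52004055/3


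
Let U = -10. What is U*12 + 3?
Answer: -117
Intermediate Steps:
U*12 + 3 = -10*12 + 3 = -120 + 3 = -117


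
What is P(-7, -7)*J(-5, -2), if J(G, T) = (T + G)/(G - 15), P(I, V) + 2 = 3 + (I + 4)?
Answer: -7/10 ≈ -0.70000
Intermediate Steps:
P(I, V) = 5 + I (P(I, V) = -2 + (3 + (I + 4)) = -2 + (3 + (4 + I)) = -2 + (7 + I) = 5 + I)
J(G, T) = (G + T)/(-15 + G)
P(-7, -7)*J(-5, -2) = (5 - 7)*((-5 - 2)/(-15 - 5)) = -2*(-7)/(-20) = -(-1)*(-7)/10 = -2*7/20 = -7/10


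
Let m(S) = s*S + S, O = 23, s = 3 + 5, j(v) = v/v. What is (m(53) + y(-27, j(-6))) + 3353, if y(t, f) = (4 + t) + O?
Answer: 3830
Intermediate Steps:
j(v) = 1
s = 8
y(t, f) = 27 + t (y(t, f) = (4 + t) + 23 = 27 + t)
m(S) = 9*S (m(S) = 8*S + S = 9*S)
(m(53) + y(-27, j(-6))) + 3353 = (9*53 + (27 - 27)) + 3353 = (477 + 0) + 3353 = 477 + 3353 = 3830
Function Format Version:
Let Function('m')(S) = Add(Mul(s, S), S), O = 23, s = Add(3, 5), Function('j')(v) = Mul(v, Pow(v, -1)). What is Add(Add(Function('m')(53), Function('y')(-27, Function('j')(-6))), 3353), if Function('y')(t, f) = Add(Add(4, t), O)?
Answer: 3830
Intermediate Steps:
Function('j')(v) = 1
s = 8
Function('y')(t, f) = Add(27, t) (Function('y')(t, f) = Add(Add(4, t), 23) = Add(27, t))
Function('m')(S) = Mul(9, S) (Function('m')(S) = Add(Mul(8, S), S) = Mul(9, S))
Add(Add(Function('m')(53), Function('y')(-27, Function('j')(-6))), 3353) = Add(Add(Mul(9, 53), Add(27, -27)), 3353) = Add(Add(477, 0), 3353) = Add(477, 3353) = 3830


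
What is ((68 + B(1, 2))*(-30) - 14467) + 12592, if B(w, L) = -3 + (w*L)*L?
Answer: -3945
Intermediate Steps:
B(w, L) = -3 + w*L**2 (B(w, L) = -3 + (L*w)*L = -3 + w*L**2)
((68 + B(1, 2))*(-30) - 14467) + 12592 = ((68 + (-3 + 1*2**2))*(-30) - 14467) + 12592 = ((68 + (-3 + 1*4))*(-30) - 14467) + 12592 = ((68 + (-3 + 4))*(-30) - 14467) + 12592 = ((68 + 1)*(-30) - 14467) + 12592 = (69*(-30) - 14467) + 12592 = (-2070 - 14467) + 12592 = -16537 + 12592 = -3945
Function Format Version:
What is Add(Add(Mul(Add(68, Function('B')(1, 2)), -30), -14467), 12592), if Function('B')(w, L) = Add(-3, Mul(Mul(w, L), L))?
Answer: -3945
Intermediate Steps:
Function('B')(w, L) = Add(-3, Mul(w, Pow(L, 2))) (Function('B')(w, L) = Add(-3, Mul(Mul(L, w), L)) = Add(-3, Mul(w, Pow(L, 2))))
Add(Add(Mul(Add(68, Function('B')(1, 2)), -30), -14467), 12592) = Add(Add(Mul(Add(68, Add(-3, Mul(1, Pow(2, 2)))), -30), -14467), 12592) = Add(Add(Mul(Add(68, Add(-3, Mul(1, 4))), -30), -14467), 12592) = Add(Add(Mul(Add(68, Add(-3, 4)), -30), -14467), 12592) = Add(Add(Mul(Add(68, 1), -30), -14467), 12592) = Add(Add(Mul(69, -30), -14467), 12592) = Add(Add(-2070, -14467), 12592) = Add(-16537, 12592) = -3945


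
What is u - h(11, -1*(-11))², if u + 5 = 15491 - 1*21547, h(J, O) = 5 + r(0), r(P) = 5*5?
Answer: -6961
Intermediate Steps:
r(P) = 25
h(J, O) = 30 (h(J, O) = 5 + 25 = 30)
u = -6061 (u = -5 + (15491 - 1*21547) = -5 + (15491 - 21547) = -5 - 6056 = -6061)
u - h(11, -1*(-11))² = -6061 - 1*30² = -6061 - 1*900 = -6061 - 900 = -6961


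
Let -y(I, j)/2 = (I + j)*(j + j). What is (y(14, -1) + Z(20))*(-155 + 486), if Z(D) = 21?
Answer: 24163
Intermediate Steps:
y(I, j) = -4*j*(I + j) (y(I, j) = -2*(I + j)*(j + j) = -2*(I + j)*2*j = -4*j*(I + j))
(y(14, -1) + Z(20))*(-155 + 486) = (-4*(-1)*(14 - 1) + 21)*(-155 + 486) = (-4*(-1)*13 + 21)*331 = (52 + 21)*331 = 73*331 = 24163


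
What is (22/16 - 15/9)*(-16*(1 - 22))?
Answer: -98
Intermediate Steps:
(22/16 - 15/9)*(-16*(1 - 22)) = (22*(1/16) - 15*⅑)*(-16*(-21)) = (11/8 - 5/3)*336 = -7/24*336 = -98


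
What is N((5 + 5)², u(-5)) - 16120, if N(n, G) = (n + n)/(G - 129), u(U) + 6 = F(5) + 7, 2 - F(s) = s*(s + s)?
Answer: -354665/22 ≈ -16121.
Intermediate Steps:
F(s) = 2 - 2*s² (F(s) = 2 - s*(s + s) = 2 - s*2*s = 2 - 2*s²)
u(U) = -47 (u(U) = -6 + ((2 - 2*5²) + 7) = -6 + ((2 - 2*25) + 7) = -6 + ((2 - 50) + 7) = -6 + (-48 + 7) = -6 - 41 = -47)
N(n, G) = 2*n/(-129 + G) (N(n, G) = (2*n)/(-129 + G) = 2*n/(-129 + G))
N((5 + 5)², u(-5)) - 16120 = 2*(5 + 5)²/(-129 - 47) - 16120 = 2*10²/(-176) - 16120 = 2*100*(-1/176) - 16120 = -25/22 - 16120 = -354665/22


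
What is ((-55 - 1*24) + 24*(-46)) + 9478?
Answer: 8295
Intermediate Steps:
((-55 - 1*24) + 24*(-46)) + 9478 = ((-55 - 24) - 1104) + 9478 = (-79 - 1104) + 9478 = -1183 + 9478 = 8295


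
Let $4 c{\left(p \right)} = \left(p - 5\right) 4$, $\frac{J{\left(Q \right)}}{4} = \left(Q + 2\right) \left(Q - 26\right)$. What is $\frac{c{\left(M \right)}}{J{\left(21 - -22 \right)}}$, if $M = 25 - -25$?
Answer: $\frac{1}{68} \approx 0.014706$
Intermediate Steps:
$M = 50$ ($M = 25 + 25 = 50$)
$J{\left(Q \right)} = 4 \left(-26 + Q\right) \left(2 + Q\right)$ ($J{\left(Q \right)} = 4 \left(Q + 2\right) \left(Q - 26\right) = 4 \left(2 + Q\right) \left(-26 + Q\right) = 4 \left(-26 + Q\right) \left(2 + Q\right)$)
$c{\left(p \right)} = -5 + p$ ($c{\left(p \right)} = \frac{\left(p - 5\right) 4}{4} = \frac{\left(-5 + p\right) 4}{4} = \frac{-20 + 4 p}{4} = -5 + p$)
$\frac{c{\left(M \right)}}{J{\left(21 - -22 \right)}} = \frac{-5 + 50}{-208 - 96 \left(21 - -22\right) + 4 \left(21 - -22\right)^{2}} = \frac{45}{-208 - 96 \left(21 + 22\right) + 4 \left(21 + 22\right)^{2}} = \frac{45}{-208 - 4128 + 4 \cdot 43^{2}} = \frac{45}{-208 - 4128 + 4 \cdot 1849} = \frac{45}{-208 - 4128 + 7396} = \frac{45}{3060} = 45 \cdot \frac{1}{3060} = \frac{1}{68}$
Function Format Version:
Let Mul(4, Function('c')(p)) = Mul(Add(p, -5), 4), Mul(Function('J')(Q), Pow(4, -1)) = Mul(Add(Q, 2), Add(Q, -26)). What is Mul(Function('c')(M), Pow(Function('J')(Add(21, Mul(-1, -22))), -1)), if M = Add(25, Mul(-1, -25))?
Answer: Rational(1, 68) ≈ 0.014706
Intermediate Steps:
M = 50 (M = Add(25, 25) = 50)
Function('J')(Q) = Mul(4, Add(-26, Q), Add(2, Q)) (Function('J')(Q) = Mul(4, Mul(Add(Q, 2), Add(Q, -26))) = Mul(4, Mul(Add(2, Q), Add(-26, Q))) = Mul(4, Mul(Add(-26, Q), Add(2, Q))) = Mul(4, Add(-26, Q), Add(2, Q)))
Function('c')(p) = Add(-5, p) (Function('c')(p) = Mul(Rational(1, 4), Mul(Add(p, -5), 4)) = Mul(Rational(1, 4), Mul(Add(-5, p), 4)) = Mul(Rational(1, 4), Add(-20, Mul(4, p))) = Add(-5, p))
Mul(Function('c')(M), Pow(Function('J')(Add(21, Mul(-1, -22))), -1)) = Mul(Add(-5, 50), Pow(Add(-208, Mul(-96, Add(21, Mul(-1, -22))), Mul(4, Pow(Add(21, Mul(-1, -22)), 2))), -1)) = Mul(45, Pow(Add(-208, Mul(-96, Add(21, 22)), Mul(4, Pow(Add(21, 22), 2))), -1)) = Mul(45, Pow(Add(-208, Mul(-96, 43), Mul(4, Pow(43, 2))), -1)) = Mul(45, Pow(Add(-208, -4128, Mul(4, 1849)), -1)) = Mul(45, Pow(Add(-208, -4128, 7396), -1)) = Mul(45, Pow(3060, -1)) = Mul(45, Rational(1, 3060)) = Rational(1, 68)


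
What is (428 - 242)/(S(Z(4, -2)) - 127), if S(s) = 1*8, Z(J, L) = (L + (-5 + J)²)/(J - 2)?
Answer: -186/119 ≈ -1.5630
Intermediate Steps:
Z(J, L) = (L + (-5 + J)²)/(-2 + J)
S(s) = 8
(428 - 242)/(S(Z(4, -2)) - 127) = (428 - 242)/(8 - 127) = 186/(-119) = 186*(-1/119) = -186/119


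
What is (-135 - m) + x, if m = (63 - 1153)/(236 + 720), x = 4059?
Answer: 1876217/478 ≈ 3925.1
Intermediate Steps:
m = -545/478 (m = -1090/956 = -1090*1/956 = -545/478 ≈ -1.1402)
(-135 - m) + x = (-135 - 1*(-545/478)) + 4059 = (-135 + 545/478) + 4059 = -63985/478 + 4059 = 1876217/478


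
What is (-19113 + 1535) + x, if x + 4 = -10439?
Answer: -28021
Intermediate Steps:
x = -10443 (x = -4 - 10439 = -10443)
(-19113 + 1535) + x = (-19113 + 1535) - 10443 = -17578 - 10443 = -28021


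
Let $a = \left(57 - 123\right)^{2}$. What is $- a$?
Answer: $-4356$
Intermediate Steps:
$a = 4356$ ($a = \left(-66\right)^{2} = 4356$)
$- a = \left(-1\right) 4356 = -4356$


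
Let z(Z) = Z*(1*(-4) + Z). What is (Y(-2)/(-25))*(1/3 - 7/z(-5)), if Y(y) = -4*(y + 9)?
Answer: 224/1125 ≈ 0.19911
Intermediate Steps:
Y(y) = -36 - 4*y (Y(y) = -4*(9 + y) = -(36 + 4*y) = -36 - 4*y)
z(Z) = Z*(-4 + Z)
(Y(-2)/(-25))*(1/3 - 7/z(-5)) = ((-36 - 4*(-2))/(-25))*(1/3 - 7*(-1/(5*(-4 - 5)))) = ((-36 + 8)*(-1/25))*(1*(1/3) - 7/((-5*(-9)))) = (-28*(-1/25))*(1/3 - 7/45) = 28*(1/3 - 7*1/45)/25 = 28*(1/3 - 7/45)/25 = (28/25)*(8/45) = 224/1125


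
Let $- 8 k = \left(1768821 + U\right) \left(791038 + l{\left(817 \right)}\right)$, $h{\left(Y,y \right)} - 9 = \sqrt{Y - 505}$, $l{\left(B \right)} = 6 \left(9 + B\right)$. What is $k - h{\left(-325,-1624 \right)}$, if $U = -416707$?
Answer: $- \frac{269068657847}{2} - i \sqrt{830} \approx -1.3453 \cdot 10^{11} - 28.81 i$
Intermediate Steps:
$l{\left(B \right)} = 54 + 6 B$
$h{\left(Y,y \right)} = 9 + \sqrt{-505 + Y}$ ($h{\left(Y,y \right)} = 9 + \sqrt{Y - 505} = 9 + \sqrt{-505 + Y}$)
$k = - \frac{269068657829}{2}$ ($k = - \frac{\left(1768821 - 416707\right) \left(791038 + \left(54 + 6 \cdot 817\right)\right)}{8} = - \frac{1352114 \left(791038 + \left(54 + 4902\right)\right)}{8} = - \frac{1352114 \left(791038 + 4956\right)}{8} = - \frac{1352114 \cdot 795994}{8} = \left(- \frac{1}{8}\right) 1076274631316 = - \frac{269068657829}{2} \approx -1.3453 \cdot 10^{11}$)
$k - h{\left(-325,-1624 \right)} = - \frac{269068657829}{2} - \left(9 + \sqrt{-505 - 325}\right) = - \frac{269068657829}{2} - \left(9 + \sqrt{-830}\right) = - \frac{269068657829}{2} - \left(9 + i \sqrt{830}\right) = - \frac{269068657847}{2} - i \sqrt{830}$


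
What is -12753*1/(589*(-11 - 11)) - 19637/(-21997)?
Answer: 534983987/285037126 ≈ 1.8769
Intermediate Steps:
-12753*1/(589*(-11 - 11)) - 19637/(-21997) = -12753/(-22*19*31) - 19637*(-1/21997) = -12753/((-418*31)) + 19637/21997 = -12753/(-12958) + 19637/21997 = -12753*(-1/12958) + 19637/21997 = 12753/12958 + 19637/21997 = 534983987/285037126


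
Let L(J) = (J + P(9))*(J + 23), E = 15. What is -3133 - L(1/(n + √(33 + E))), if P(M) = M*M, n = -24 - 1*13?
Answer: -8713143045/1745041 + 549240*√3/1745041 ≈ -4992.5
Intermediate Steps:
n = -37 (n = -24 - 13 = -37)
P(M) = M²
L(J) = (23 + J)*(81 + J) (L(J) = (J + 9²)*(J + 23) = (J + 81)*(23 + J) = (81 + J)*(23 + J) = (23 + J)*(81 + J))
-3133 - L(1/(n + √(33 + E))) = -3133 - (1863 + (1/(-37 + √(33 + 15)))² + 104/(-37 + √(33 + 15))) = -3133 - (1863 + (1/(-37 + √48))² + 104/(-37 + √48)) = -3133 - (1863 + (1/(-37 + 4*√3))² + 104/(-37 + 4*√3)) = -3133 - (1863 + (-37 + 4*√3)⁻² + 104/(-37 + 4*√3)) = -3133 + (-1863 - 1/(-37 + 4*√3)² - 104/(-37 + 4*√3)) = -4996 - 1/(-37 + 4*√3)² - 104/(-37 + 4*√3)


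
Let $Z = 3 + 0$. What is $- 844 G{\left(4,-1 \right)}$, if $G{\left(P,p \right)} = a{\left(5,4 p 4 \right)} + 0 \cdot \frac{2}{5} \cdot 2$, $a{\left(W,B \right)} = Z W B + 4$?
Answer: $199184$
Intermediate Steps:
$Z = 3$
$a{\left(W,B \right)} = 4 + 3 B W$ ($a{\left(W,B \right)} = 3 W B + 4 = 3 B W + 4 = 4 + 3 B W$)
$G{\left(P,p \right)} = 4 + 240 p$ ($G{\left(P,p \right)} = \left(4 + 3 \cdot 4 p 4 \cdot 5\right) + 0 \cdot \frac{2}{5} \cdot 2 = \left(4 + 3 \cdot 16 p 5\right) + 0 \cdot 2 \cdot \frac{1}{5} \cdot 2 = \left(4 + 240 p\right) + 0 \cdot \frac{2}{5} \cdot 2 = \left(4 + 240 p\right) + 0 \cdot 2 = \left(4 + 240 p\right) + 0 = 4 + 240 p$)
$- 844 G{\left(4,-1 \right)} = - 844 \left(4 + 240 \left(-1\right)\right) = - 844 \left(4 - 240\right) = \left(-844\right) \left(-236\right) = 199184$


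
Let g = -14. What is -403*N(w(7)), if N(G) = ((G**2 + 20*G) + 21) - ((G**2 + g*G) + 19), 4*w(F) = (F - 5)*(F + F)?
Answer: -96720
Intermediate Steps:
w(F) = F*(-5 + F)/2 (w(F) = ((F - 5)*(F + F))/4 = ((-5 + F)*(2*F))/4 = (2*F*(-5 + F))/4 = F*(-5 + F)/2)
N(G) = 2 + 34*G (N(G) = ((G**2 + 20*G) + 21) - ((G**2 - 14*G) + 19) = (21 + G**2 + 20*G) - (19 + G**2 - 14*G) = (21 + G**2 + 20*G) + (-19 - G**2 + 14*G) = 2 + 34*G)
-403*N(w(7)) = -403*(2 + 34*((1/2)*7*(-5 + 7))) = -403*(2 + 34*((1/2)*7*2)) = -403*(2 + 34*7) = -403*(2 + 238) = -403*240 = -96720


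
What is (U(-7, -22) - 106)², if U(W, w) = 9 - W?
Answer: 8100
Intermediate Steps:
(U(-7, -22) - 106)² = ((9 - 1*(-7)) - 106)² = ((9 + 7) - 106)² = (16 - 106)² = (-90)² = 8100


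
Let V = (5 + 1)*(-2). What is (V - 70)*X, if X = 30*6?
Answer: -14760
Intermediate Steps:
X = 180
V = -12 (V = 6*(-2) = -12)
(V - 70)*X = (-12 - 70)*180 = -82*180 = -14760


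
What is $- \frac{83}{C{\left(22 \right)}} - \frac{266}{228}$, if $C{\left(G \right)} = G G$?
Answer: $- \frac{1943}{1452} \approx -1.3382$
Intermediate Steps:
$C{\left(G \right)} = G^{2}$
$- \frac{83}{C{\left(22 \right)}} - \frac{266}{228} = - \frac{83}{22^{2}} - \frac{266}{228} = - \frac{83}{484} - \frac{7}{6} = - \frac{1943}{1452}$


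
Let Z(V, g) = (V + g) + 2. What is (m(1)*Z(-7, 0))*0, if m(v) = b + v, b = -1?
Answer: 0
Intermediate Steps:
m(v) = -1 + v
Z(V, g) = 2 + V + g
(m(1)*Z(-7, 0))*0 = ((-1 + 1)*(2 - 7 + 0))*0 = (0*(-5))*0 = 0*0 = 0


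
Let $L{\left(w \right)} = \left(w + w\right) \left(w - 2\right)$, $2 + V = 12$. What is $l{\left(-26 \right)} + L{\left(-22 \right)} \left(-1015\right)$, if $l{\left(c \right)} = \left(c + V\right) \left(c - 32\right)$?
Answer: $-1070912$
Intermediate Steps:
$V = 10$ ($V = -2 + 12 = 10$)
$l{\left(c \right)} = \left(-32 + c\right) \left(10 + c\right)$ ($l{\left(c \right)} = \left(c + 10\right) \left(c - 32\right) = \left(10 + c\right) \left(-32 + c\right) = \left(-32 + c\right) \left(10 + c\right)$)
$L{\left(w \right)} = 2 w \left(-2 + w\right)$
$l{\left(-26 \right)} + L{\left(-22 \right)} \left(-1015\right) = \left(-320 + \left(-26\right)^{2} - -572\right) + 2 \left(-22\right) \left(-2 - 22\right) \left(-1015\right) = \left(-320 + 676 + 572\right) + 2 \left(-22\right) \left(-24\right) \left(-1015\right) = 928 + 1056 \left(-1015\right) = 928 - 1071840 = -1070912$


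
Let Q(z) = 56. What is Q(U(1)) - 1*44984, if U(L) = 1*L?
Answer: -44928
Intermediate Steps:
U(L) = L
Q(U(1)) - 1*44984 = 56 - 1*44984 = 56 - 44984 = -44928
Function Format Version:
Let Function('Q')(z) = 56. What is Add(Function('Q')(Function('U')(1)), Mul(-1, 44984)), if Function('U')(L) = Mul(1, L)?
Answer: -44928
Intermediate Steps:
Function('U')(L) = L
Add(Function('Q')(Function('U')(1)), Mul(-1, 44984)) = Add(56, Mul(-1, 44984)) = Add(56, -44984) = -44928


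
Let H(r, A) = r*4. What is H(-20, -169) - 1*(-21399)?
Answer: 21319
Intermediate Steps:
H(r, A) = 4*r
H(-20, -169) - 1*(-21399) = 4*(-20) - 1*(-21399) = -80 + 21399 = 21319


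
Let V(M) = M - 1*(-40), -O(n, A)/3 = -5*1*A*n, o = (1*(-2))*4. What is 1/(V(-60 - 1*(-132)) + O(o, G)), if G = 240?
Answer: -1/28688 ≈ -3.4858e-5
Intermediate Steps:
o = -8 (o = -2*4 = -8)
O(n, A) = 15*A*n (O(n, A) = -(-15)*(1*A)*n = -(-15)*A*n = 15*A*n)
V(M) = 40 + M (V(M) = M + 40 = 40 + M)
1/(V(-60 - 1*(-132)) + O(o, G)) = 1/((40 + (-60 - 1*(-132))) + 15*240*(-8)) = 1/((40 + (-60 + 132)) - 28800) = 1/((40 + 72) - 28800) = 1/(112 - 28800) = 1/(-28688) = -1/28688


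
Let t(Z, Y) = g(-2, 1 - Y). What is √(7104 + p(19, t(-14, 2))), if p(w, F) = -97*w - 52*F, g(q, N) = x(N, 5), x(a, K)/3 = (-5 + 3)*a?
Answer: 7*√101 ≈ 70.349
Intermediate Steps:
x(a, K) = -6*a (x(a, K) = 3*((-5 + 3)*a) = 3*(-2*a) = -6*a)
g(q, N) = -6*N
t(Z, Y) = -6 + 6*Y (t(Z, Y) = -6*(1 - Y) = -6 + 6*Y)
√(7104 + p(19, t(-14, 2))) = √(7104 + (-97*19 - 52*(-6 + 6*2))) = √(7104 + (-1843 - 52*(-6 + 12))) = √(7104 + (-1843 - 52*6)) = √(7104 + (-1843 - 312)) = √(7104 - 2155) = √4949 = 7*√101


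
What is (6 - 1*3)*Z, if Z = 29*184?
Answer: 16008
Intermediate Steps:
Z = 5336
(6 - 1*3)*Z = (6 - 1*3)*5336 = (6 - 3)*5336 = 3*5336 = 16008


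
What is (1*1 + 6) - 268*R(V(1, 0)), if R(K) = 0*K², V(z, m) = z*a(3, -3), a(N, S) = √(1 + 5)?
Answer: 7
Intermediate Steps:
a(N, S) = √6
V(z, m) = z*√6
R(K) = 0
(1*1 + 6) - 268*R(V(1, 0)) = (1*1 + 6) - 268*0 = (1 + 6) + 0 = 7 + 0 = 7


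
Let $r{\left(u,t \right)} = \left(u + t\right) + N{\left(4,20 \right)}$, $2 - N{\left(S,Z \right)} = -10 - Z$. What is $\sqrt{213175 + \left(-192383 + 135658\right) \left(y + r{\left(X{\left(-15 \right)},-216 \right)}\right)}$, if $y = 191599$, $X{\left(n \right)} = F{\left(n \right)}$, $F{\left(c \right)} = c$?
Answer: $5 i \sqrt{434278073} \approx 1.042 \cdot 10^{5} i$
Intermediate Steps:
$N{\left(S,Z \right)} = 12 + Z$ ($N{\left(S,Z \right)} = 2 - \left(-10 - Z\right) = 2 + \left(10 + Z\right) = 12 + Z$)
$X{\left(n \right)} = n$
$r{\left(u,t \right)} = 32 + t + u$ ($r{\left(u,t \right)} = \left(u + t\right) + \left(12 + 20\right) = \left(t + u\right) + 32 = 32 + t + u$)
$\sqrt{213175 + \left(-192383 + 135658\right) \left(y + r{\left(X{\left(-15 \right)},-216 \right)}\right)} = \sqrt{213175 + \left(-192383 + 135658\right) \left(191599 - 199\right)} = \sqrt{213175 - 56725 \left(191599 - 199\right)} = \sqrt{213175 - 10857165000} = \sqrt{-10856951825} = 5 i \sqrt{434278073}$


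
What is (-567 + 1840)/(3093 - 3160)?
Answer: -19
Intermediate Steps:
(-567 + 1840)/(3093 - 3160) = 1273/(-67) = 1273*(-1/67) = -19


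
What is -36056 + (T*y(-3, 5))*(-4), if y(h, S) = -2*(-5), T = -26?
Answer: -35016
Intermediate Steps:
y(h, S) = 10
-36056 + (T*y(-3, 5))*(-4) = -36056 - 26*10*(-4) = -36056 - 260*(-4) = -36056 + 1040 = -35016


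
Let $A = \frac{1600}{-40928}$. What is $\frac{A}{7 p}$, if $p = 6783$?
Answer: $- \frac{50}{60728199} \approx -8.2334 \cdot 10^{-7}$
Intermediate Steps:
$A = - \frac{50}{1279}$ ($A = 1600 \left(- \frac{1}{40928}\right) = - \frac{50}{1279} \approx -0.039093$)
$\frac{A}{7 p} = - \frac{50}{1279 \cdot 7 \cdot 6783} = - \frac{50}{1279 \cdot 47481} = \left(- \frac{50}{1279}\right) \frac{1}{47481} = - \frac{50}{60728199}$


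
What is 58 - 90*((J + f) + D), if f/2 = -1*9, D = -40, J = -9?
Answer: 6088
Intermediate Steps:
f = -18 (f = 2*(-1*9) = 2*(-9) = -18)
58 - 90*((J + f) + D) = 58 - 90*((-9 - 18) - 40) = 58 - 90*(-27 - 40) = 58 - 90*(-67) = 58 + 6030 = 6088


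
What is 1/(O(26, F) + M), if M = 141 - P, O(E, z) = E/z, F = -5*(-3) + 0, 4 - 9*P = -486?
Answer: 45/3973 ≈ 0.011326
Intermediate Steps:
P = 490/9 (P = 4/9 - ⅑*(-486) = 4/9 + 54 = 490/9 ≈ 54.444)
F = 15 (F = 15 + 0 = 15)
M = 779/9 (M = 141 - 1*490/9 = 141 - 490/9 = 779/9 ≈ 86.556)
1/(O(26, F) + M) = 1/(26/15 + 779/9) = 1/(3973/45) = 45/3973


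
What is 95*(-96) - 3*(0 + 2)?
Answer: -9126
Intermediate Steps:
95*(-96) - 3*(0 + 2) = -9120 - 3*2 = -9120 - 6 = -9126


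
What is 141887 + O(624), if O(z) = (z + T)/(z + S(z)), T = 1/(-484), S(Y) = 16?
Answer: 8790243827/61952 ≈ 1.4189e+5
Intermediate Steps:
T = -1/484 ≈ -0.0020661
O(z) = (-1/484 + z)/(16 + z) (O(z) = (z - 1/484)/(z + 16) = (-1/484 + z)/(16 + z))
141887 + O(624) = 141887 + (-1/484 + 624)/(16 + 624) = 141887 + (302015/484)/640 = 141887 + (1/640)*(302015/484) = 141887 + 60403/61952 = 8790243827/61952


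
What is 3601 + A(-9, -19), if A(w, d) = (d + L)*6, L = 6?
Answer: 3523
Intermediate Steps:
A(w, d) = 36 + 6*d (A(w, d) = (d + 6)*6 = (6 + d)*6 = 36 + 6*d)
3601 + A(-9, -19) = 3601 + (36 + 6*(-19)) = 3601 + (36 - 114) = 3601 - 78 = 3523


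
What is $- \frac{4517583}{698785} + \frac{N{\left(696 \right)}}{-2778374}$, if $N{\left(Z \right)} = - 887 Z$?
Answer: $- \frac{208967910909}{33473897855} \approx -6.2427$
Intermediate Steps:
$- \frac{4517583}{698785} + \frac{N{\left(696 \right)}}{-2778374} = - \frac{4517583}{698785} + \frac{\left(-887\right) 696}{-2778374} = \left(-4517583\right) \frac{1}{698785} - - \frac{10644}{47903} = - \frac{4517583}{698785} + \frac{10644}{47903} = - \frac{208967910909}{33473897855}$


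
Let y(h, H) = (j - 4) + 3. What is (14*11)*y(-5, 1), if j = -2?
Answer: -462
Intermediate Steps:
y(h, H) = -3 (y(h, H) = (-2 - 4) + 3 = -6 + 3 = -3)
(14*11)*y(-5, 1) = (14*11)*(-3) = 154*(-3) = -462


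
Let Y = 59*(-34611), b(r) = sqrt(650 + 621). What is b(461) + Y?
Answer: -2042049 + sqrt(1271) ≈ -2.0420e+6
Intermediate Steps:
b(r) = sqrt(1271)
Y = -2042049
b(461) + Y = sqrt(1271) - 2042049 = -2042049 + sqrt(1271)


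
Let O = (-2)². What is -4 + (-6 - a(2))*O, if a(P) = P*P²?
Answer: -60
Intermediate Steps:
O = 4
a(P) = P³
-4 + (-6 - a(2))*O = -4 + (-6 - 1*2³)*4 = -4 + (-6 - 1*8)*4 = -4 + (-6 - 8)*4 = -4 - 14*4 = -4 - 56 = -60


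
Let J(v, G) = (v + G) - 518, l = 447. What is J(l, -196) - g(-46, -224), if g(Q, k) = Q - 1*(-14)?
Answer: -235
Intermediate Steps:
g(Q, k) = 14 + Q (g(Q, k) = Q + 14 = 14 + Q)
J(v, G) = -518 + G + v (J(v, G) = (G + v) - 518 = -518 + G + v)
J(l, -196) - g(-46, -224) = (-518 - 196 + 447) - (14 - 46) = -267 - 1*(-32) = -267 + 32 = -235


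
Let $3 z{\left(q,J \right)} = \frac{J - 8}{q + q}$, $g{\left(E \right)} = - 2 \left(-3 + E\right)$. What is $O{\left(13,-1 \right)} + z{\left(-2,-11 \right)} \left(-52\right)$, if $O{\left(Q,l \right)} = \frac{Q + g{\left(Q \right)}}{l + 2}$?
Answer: $- \frac{268}{3} \approx -89.333$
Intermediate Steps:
$g{\left(E \right)} = 6 - 2 E$
$z{\left(q,J \right)} = \frac{-8 + J}{6 q}$ ($z{\left(q,J \right)} = \frac{\left(J - 8\right) \frac{1}{q + q}}{3} = \frac{\left(-8 + J\right) \frac{1}{2 q}}{3} = \frac{\frac{1}{2} \frac{1}{q} \left(-8 + J\right)}{3} = \frac{-8 + J}{6 q}$)
$O{\left(Q,l \right)} = \frac{6 - Q}{2 + l}$ ($O{\left(Q,l \right)} = \frac{Q - \left(-6 + 2 Q\right)}{l + 2} = \frac{6 - Q}{2 + l}$)
$O{\left(13,-1 \right)} + z{\left(-2,-11 \right)} \left(-52\right) = \frac{6 - 13}{2 - 1} + \frac{-8 - 11}{6 \left(-2\right)} \left(-52\right) = \frac{6 - 13}{1} + \frac{1}{6} \left(- \frac{1}{2}\right) \left(-19\right) \left(-52\right) = 1 \left(-7\right) + \frac{19}{12} \left(-52\right) = -7 - \frac{247}{3} = - \frac{268}{3}$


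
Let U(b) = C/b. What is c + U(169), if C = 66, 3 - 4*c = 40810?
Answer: -6896119/676 ≈ -10201.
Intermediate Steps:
c = -40807/4 (c = ¾ - ¼*40810 = ¾ - 20405/2 = -40807/4 ≈ -10202.)
U(b) = 66/b
c + U(169) = -40807/4 + 66/169 = -6896119/676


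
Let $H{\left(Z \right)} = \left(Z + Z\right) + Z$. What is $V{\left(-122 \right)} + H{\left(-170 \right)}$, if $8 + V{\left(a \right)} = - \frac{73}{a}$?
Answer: $- \frac{63123}{122} \approx -517.4$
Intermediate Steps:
$V{\left(a \right)} = -8 - \frac{73}{a}$
$H{\left(Z \right)} = 3 Z$ ($H{\left(Z \right)} = 2 Z + Z = 3 Z$)
$V{\left(-122 \right)} + H{\left(-170 \right)} = \left(-8 - \frac{73}{-122}\right) + 3 \left(-170\right) = \left(-8 - - \frac{73}{122}\right) - 510 = \left(-8 + \frac{73}{122}\right) - 510 = - \frac{903}{122} - 510 = - \frac{63123}{122}$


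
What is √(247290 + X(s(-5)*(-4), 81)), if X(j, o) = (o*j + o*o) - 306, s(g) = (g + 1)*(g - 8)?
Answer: √236697 ≈ 486.52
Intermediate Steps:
s(g) = (1 + g)*(-8 + g)
X(j, o) = -306 + o² + j*o (X(j, o) = (j*o + o²) - 306 = (o² + j*o) - 306 = -306 + o² + j*o)
√(247290 + X(s(-5)*(-4), 81)) = √(247290 + (-306 + 81² + ((-8 + (-5)² - 7*(-5))*(-4))*81)) = √(247290 + (-306 + 6561 + ((-8 + 25 + 35)*(-4))*81)) = √(247290 + (-306 + 6561 + (52*(-4))*81)) = √(247290 + (-306 + 6561 - 208*81)) = √(247290 + (-306 + 6561 - 16848)) = √(247290 - 10593) = √236697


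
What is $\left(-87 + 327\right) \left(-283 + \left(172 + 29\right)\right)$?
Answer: $-19680$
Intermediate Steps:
$\left(-87 + 327\right) \left(-283 + \left(172 + 29\right)\right) = 240 \left(-283 + 201\right) = 240 \left(-82\right) = -19680$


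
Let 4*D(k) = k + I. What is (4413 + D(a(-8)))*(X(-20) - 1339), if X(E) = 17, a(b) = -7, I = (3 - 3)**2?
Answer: -11663345/2 ≈ -5.8317e+6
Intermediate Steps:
I = 0 (I = 0**2 = 0)
D(k) = k/4 (D(k) = (k + 0)/4 = k/4)
(4413 + D(a(-8)))*(X(-20) - 1339) = (4413 + (1/4)*(-7))*(17 - 1339) = (4413 - 7/4)*(-1322) = (17645/4)*(-1322) = -11663345/2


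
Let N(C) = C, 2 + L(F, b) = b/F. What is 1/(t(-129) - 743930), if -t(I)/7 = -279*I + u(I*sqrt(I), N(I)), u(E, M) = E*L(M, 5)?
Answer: I/(-995867*I + 1841*sqrt(129)) ≈ -1.0037e-6 + 2.1074e-8*I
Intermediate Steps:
L(F, b) = -2 + b/F
u(E, M) = E*(-2 + 5/M)
t(I) = 1953*I - 7*sqrt(I)*(5 - 2*I) (t(I) = -7*(-279*I + (I*sqrt(I))*(5 - 2*I)/I) = -7*(-279*I + I**(3/2)*(5 - 2*I)/I) = -7*(-279*I + sqrt(I)*(5 - 2*I)) = 1953*I - 7*sqrt(I)*(5 - 2*I))
1/(t(-129) - 743930) = 1/((1953*(-129) + 7*sqrt(-129)*(-5 + 2*(-129))) - 743930) = 1/((-251937 + 7*(I*sqrt(129))*(-5 - 258)) - 743930) = 1/((-251937 + 7*(I*sqrt(129))*(-263)) - 743930) = 1/((-251937 - 1841*I*sqrt(129)) - 743930) = 1/(-995867 - 1841*I*sqrt(129))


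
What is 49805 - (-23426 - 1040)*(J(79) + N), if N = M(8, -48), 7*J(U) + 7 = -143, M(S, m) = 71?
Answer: 8838337/7 ≈ 1.2626e+6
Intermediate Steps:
J(U) = -150/7 (J(U) = -1 + (1/7)*(-143) = -1 - 143/7 = -150/7)
N = 71
49805 - (-23426 - 1040)*(J(79) + N) = 49805 - (-23426 - 1040)*(-150/7 + 71) = 49805 - (-24466)*347/7 = 49805 - 1*(-8489702/7) = 49805 + 8489702/7 = 8838337/7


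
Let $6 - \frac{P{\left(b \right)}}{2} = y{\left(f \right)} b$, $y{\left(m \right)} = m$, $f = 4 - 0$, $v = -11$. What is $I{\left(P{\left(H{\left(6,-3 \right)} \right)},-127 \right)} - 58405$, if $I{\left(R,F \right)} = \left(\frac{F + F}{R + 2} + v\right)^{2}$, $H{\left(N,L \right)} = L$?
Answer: $- \frac{20971309}{361} \approx -58092.0$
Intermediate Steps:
$f = 4$ ($f = 4 + 0 = 4$)
$P{\left(b \right)} = 12 - 8 b$ ($P{\left(b \right)} = 12 - 2 \cdot 4 b = 12 - 8 b$)
$I{\left(R,F \right)} = \left(-11 + \frac{2 F}{2 + R}\right)^{2}$ ($I{\left(R,F \right)} = \left(\frac{F + F}{R + 2} - 11\right)^{2} = \left(\frac{2 F}{2 + R} - 11\right)^{2} = \left(-11 + \frac{2 F}{2 + R}\right)^{2}$)
$I{\left(P{\left(H{\left(6,-3 \right)} \right)},-127 \right)} - 58405 = \frac{\left(-22 - 11 \left(12 - -24\right) + 2 \left(-127\right)\right)^{2}}{\left(2 + \left(12 - -24\right)\right)^{2}} - 58405 = \frac{\left(-22 - 11 \left(12 + 24\right) - 254\right)^{2}}{\left(2 + \left(12 + 24\right)\right)^{2}} - 58405 = \frac{\left(-22 - 396 - 254\right)^{2}}{\left(2 + 36\right)^{2}} - 58405 = \frac{\left(-22 - 396 - 254\right)^{2}}{1444} - 58405 = \frac{\left(-672\right)^{2}}{1444} - 58405 = \frac{1}{1444} \cdot 451584 - 58405 = \frac{112896}{361} - 58405 = - \frac{20971309}{361}$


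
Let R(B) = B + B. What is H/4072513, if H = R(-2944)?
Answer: -5888/4072513 ≈ -0.0014458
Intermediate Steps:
R(B) = 2*B
H = -5888 (H = 2*(-2944) = -5888)
H/4072513 = -5888/4072513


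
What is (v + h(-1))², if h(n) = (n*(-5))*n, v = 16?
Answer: 121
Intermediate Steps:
h(n) = -5*n² (h(n) = (-5*n)*n = -5*n²)
(v + h(-1))² = (16 - 5*(-1)²)² = (16 - 5*1)² = (16 - 5)² = 11² = 121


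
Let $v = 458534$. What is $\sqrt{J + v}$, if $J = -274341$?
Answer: $\sqrt{184193} \approx 429.18$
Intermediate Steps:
$\sqrt{J + v} = \sqrt{-274341 + 458534} = \sqrt{184193}$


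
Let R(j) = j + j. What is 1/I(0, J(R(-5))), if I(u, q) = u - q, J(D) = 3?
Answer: -⅓ ≈ -0.33333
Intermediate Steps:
R(j) = 2*j
1/I(0, J(R(-5))) = 1/(0 - 1*3) = 1/(0 - 3) = 1/(-3) = -⅓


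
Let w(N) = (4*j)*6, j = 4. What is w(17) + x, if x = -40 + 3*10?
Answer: 86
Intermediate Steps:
w(N) = 96 (w(N) = (4*4)*6 = 16*6 = 96)
x = -10 (x = -40 + 30 = -10)
w(17) + x = 96 - 10 = 86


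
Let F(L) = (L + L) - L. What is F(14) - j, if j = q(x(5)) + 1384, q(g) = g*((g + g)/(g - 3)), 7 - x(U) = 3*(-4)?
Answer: -11321/8 ≈ -1415.1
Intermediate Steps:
x(U) = 19 (x(U) = 7 - 3*(-4) = 7 - 1*(-12) = 7 + 12 = 19)
F(L) = L (F(L) = 2*L - L = L)
q(g) = 2*g**2/(-3 + g) (q(g) = g*((2*g)/(-3 + g)) = g*(2*g/(-3 + g)) = 2*g**2/(-3 + g))
j = 11433/8 (j = 2*19**2/(-3 + 19) + 1384 = 2*361/16 + 1384 = 2*361*(1/16) + 1384 = 361/8 + 1384 = 11433/8 ≈ 1429.1)
F(14) - j = 14 - 1*11433/8 = 14 - 11433/8 = -11321/8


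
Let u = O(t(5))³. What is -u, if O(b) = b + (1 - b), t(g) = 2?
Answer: -1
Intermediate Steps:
O(b) = 1
u = 1 (u = 1³ = 1)
-u = -1*1 = -1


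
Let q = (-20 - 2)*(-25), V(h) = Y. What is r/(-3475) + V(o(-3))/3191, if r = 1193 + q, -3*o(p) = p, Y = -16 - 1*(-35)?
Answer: -5495888/11088725 ≈ -0.49563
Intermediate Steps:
Y = 19 (Y = -16 + 35 = 19)
o(p) = -p/3
V(h) = 19
q = 550 (q = -22*(-25) = 550)
r = 1743 (r = 1193 + 550 = 1743)
r/(-3475) + V(o(-3))/3191 = 1743/(-3475) + 19/3191 = 1743*(-1/3475) + 19*(1/3191) = -1743/3475 + 19/3191 = -5495888/11088725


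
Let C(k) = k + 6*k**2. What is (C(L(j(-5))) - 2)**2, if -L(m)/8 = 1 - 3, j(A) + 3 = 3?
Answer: 2402500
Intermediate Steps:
j(A) = 0 (j(A) = -3 + 3 = 0)
L(m) = 16 (L(m) = -8*(1 - 3) = -8*(-2) = 16)
(C(L(j(-5))) - 2)**2 = (16*(1 + 6*16) - 2)**2 = (16*(1 + 96) - 2)**2 = (16*97 - 2)**2 = (1552 - 2)**2 = 1550**2 = 2402500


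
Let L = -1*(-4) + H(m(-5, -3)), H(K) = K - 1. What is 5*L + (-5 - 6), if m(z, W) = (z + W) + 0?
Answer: -36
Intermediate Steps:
m(z, W) = W + z (m(z, W) = (W + z) + 0 = W + z)
H(K) = -1 + K
L = -5 (L = -1*(-4) + (-1 + (-3 - 5)) = 4 + (-1 - 8) = 4 - 9 = -5)
5*L + (-5 - 6) = 5*(-5) + (-5 - 6) = -25 - 11 = -36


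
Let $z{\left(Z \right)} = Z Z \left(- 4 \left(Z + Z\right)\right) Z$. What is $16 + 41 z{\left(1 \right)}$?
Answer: $-312$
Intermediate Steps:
$z{\left(Z \right)} = - 8 Z^{4}$ ($z{\left(Z \right)} = Z^{2} \left(- 4 \cdot 2 Z\right) Z = Z^{2} \left(- 8 Z\right) Z = - 8 Z^{3} Z = - 8 Z^{4}$)
$16 + 41 z{\left(1 \right)} = 16 + 41 \left(- 8 \cdot 1^{4}\right) = 16 + 41 \left(\left(-8\right) 1\right) = 16 + 41 \left(-8\right) = 16 - 328 = -312$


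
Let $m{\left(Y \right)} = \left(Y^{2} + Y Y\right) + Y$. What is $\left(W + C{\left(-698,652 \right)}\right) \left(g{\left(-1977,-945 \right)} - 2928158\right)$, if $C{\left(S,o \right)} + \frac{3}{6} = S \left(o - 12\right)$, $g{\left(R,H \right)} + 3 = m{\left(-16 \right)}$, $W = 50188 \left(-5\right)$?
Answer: $\frac{4085032455465}{2} \approx 2.0425 \cdot 10^{12}$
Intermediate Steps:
$m{\left(Y \right)} = Y + 2 Y^{2}$ ($m{\left(Y \right)} = \left(Y^{2} + Y^{2}\right) + Y = 2 Y^{2} + Y = Y + 2 Y^{2}$)
$W = -250940$
$g{\left(R,H \right)} = 493$ ($g{\left(R,H \right)} = -3 - 16 \left(1 + 2 \left(-16\right)\right) = -3 - 16 \left(1 - 32\right) = -3 - -496 = -3 + 496 = 493$)
$C{\left(S,o \right)} = - \frac{1}{2} + S \left(-12 + o\right)$ ($C{\left(S,o \right)} = - \frac{1}{2} + S \left(o - 12\right) = - \frac{1}{2} + S \left(-12 + o\right)$)
$\left(W + C{\left(-698,652 \right)}\right) \left(g{\left(-1977,-945 \right)} - 2928158\right) = \left(-250940 - \frac{893441}{2}\right) \left(493 - 2928158\right) = \left(-250940 - \frac{893441}{2}\right) \left(-2927665\right) = \left(- \frac{1395321}{2}\right) \left(-2927665\right) = \frac{4085032455465}{2}$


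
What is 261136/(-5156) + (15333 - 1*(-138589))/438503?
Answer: -28428824394/565230367 ≈ -50.296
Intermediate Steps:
261136/(-5156) + (15333 - 1*(-138589))/438503 = 261136*(-1/5156) + (15333 + 138589)*(1/438503) = -65284/1289 + 153922*(1/438503) = -65284/1289 + 153922/438503 = -28428824394/565230367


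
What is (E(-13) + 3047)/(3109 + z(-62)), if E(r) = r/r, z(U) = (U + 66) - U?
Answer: 24/25 ≈ 0.96000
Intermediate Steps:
z(U) = 66 (z(U) = (66 + U) - U = 66)
E(r) = 1
(E(-13) + 3047)/(3109 + z(-62)) = (1 + 3047)/(3109 + 66) = 3048/3175 = 3048*(1/3175) = 24/25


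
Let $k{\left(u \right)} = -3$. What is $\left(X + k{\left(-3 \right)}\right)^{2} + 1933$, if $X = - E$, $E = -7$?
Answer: $1949$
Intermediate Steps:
$X = 7$ ($X = \left(-1\right) \left(-7\right) = 7$)
$\left(X + k{\left(-3 \right)}\right)^{2} + 1933 = \left(7 - 3\right)^{2} + 1933 = 4^{2} + 1933 = 16 + 1933 = 1949$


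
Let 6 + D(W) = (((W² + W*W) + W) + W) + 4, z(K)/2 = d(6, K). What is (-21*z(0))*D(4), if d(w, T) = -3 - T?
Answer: 4788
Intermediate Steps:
z(K) = -6 - 2*K (z(K) = 2*(-3 - K) = -6 - 2*K)
D(W) = -2 + 2*W + 2*W² (D(W) = -6 + ((((W² + W*W) + W) + W) + 4) = -6 + ((((W² + W²) + W) + W) + 4) = -6 + (((2*W² + W) + W) + 4) = -6 + (((W + 2*W²) + W) + 4) = -6 + ((2*W + 2*W²) + 4) = -6 + (4 + 2*W + 2*W²) = -2 + 2*W + 2*W²)
(-21*z(0))*D(4) = (-21*(-6 - 2*0))*(-2 + 2*4 + 2*4²) = (-21*(-6 + 0))*(-2 + 8 + 2*16) = (-21*(-6))*(-2 + 8 + 32) = 126*38 = 4788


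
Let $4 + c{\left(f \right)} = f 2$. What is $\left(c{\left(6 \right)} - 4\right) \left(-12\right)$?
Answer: $-48$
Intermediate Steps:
$c{\left(f \right)} = -4 + 2 f$ ($c{\left(f \right)} = -4 + f 2 = -4 + 2 f$)
$\left(c{\left(6 \right)} - 4\right) \left(-12\right) = \left(\left(-4 + 2 \cdot 6\right) - 4\right) \left(-12\right) = \left(\left(-4 + 12\right) - 4\right) \left(-12\right) = \left(8 - 4\right) \left(-12\right) = 4 \left(-12\right) = -48$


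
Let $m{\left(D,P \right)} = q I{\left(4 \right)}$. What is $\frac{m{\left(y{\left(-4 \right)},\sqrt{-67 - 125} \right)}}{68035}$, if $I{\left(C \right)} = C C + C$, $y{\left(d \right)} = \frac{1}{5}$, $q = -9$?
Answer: $- \frac{36}{13607} \approx -0.0026457$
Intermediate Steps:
$y{\left(d \right)} = \frac{1}{5}$
$I{\left(C \right)} = C + C^{2}$ ($I{\left(C \right)} = C^{2} + C = C + C^{2}$)
$m{\left(D,P \right)} = -180$ ($m{\left(D,P \right)} = - 9 \cdot 4 \left(1 + 4\right) = - 9 \cdot 4 \cdot 5 = \left(-9\right) 20 = -180$)
$\frac{m{\left(y{\left(-4 \right)},\sqrt{-67 - 125} \right)}}{68035} = - \frac{180}{68035} = \left(-180\right) \frac{1}{68035} = - \frac{36}{13607}$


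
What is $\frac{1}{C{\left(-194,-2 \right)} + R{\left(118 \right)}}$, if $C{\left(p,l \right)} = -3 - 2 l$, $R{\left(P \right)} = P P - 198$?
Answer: $\frac{1}{13727} \approx 7.2849 \cdot 10^{-5}$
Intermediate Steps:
$R{\left(P \right)} = -198 + P^{2}$ ($R{\left(P \right)} = P^{2} - 198 = -198 + P^{2}$)
$\frac{1}{C{\left(-194,-2 \right)} + R{\left(118 \right)}} = \frac{1}{\left(-3 - -4\right) - \left(198 - 118^{2}\right)} = \frac{1}{\left(-3 + 4\right) + \left(-198 + 13924\right)} = \frac{1}{1 + 13726} = \frac{1}{13727}$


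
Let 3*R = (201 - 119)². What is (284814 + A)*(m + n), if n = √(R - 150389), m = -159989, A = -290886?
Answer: 971453208 - 2024*I*√1333329 ≈ 9.7145e+8 - 2.3371e+6*I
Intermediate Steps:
R = 6724/3 (R = (201 - 119)²/3 = (⅓)*82² = (⅓)*6724 = 6724/3 ≈ 2241.3)
n = I*√1333329/3 (n = √(6724/3 - 150389) = √(-444443/3) = I*√1333329/3 ≈ 384.9*I)
(284814 + A)*(m + n) = (284814 - 290886)*(-159989 + I*√1333329/3) = -6072*(-159989 + I*√1333329/3) = 971453208 - 2024*I*√1333329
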